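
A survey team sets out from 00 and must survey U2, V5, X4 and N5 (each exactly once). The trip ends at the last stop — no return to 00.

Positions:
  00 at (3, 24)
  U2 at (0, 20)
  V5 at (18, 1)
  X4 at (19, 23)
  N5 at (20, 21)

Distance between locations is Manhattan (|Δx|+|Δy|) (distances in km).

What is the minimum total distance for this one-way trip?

Minimum one-way distance = 54 km.

There are 4! = 24 possible orderings.
00 → U2 → V5 → X4 → N5: 7+37+23+3 = 70
00 → U2 → V5 → N5 → X4: 7+37+22+3 = 69
00 → U2 → X4 → V5 → N5: 7+22+23+22 = 74
00 → U2 → X4 → N5 → V5: 7+22+3+22 = 54
00 → U2 → N5 → V5 → X4: 7+21+22+23 = 73
00 → U2 → N5 → X4 → V5: 7+21+3+23 = 54
00 → V5 → U2 → X4 → N5: 38+37+22+3 = 100
00 → V5 → U2 → N5 → X4: 38+37+21+3 = 99
00 → V5 → X4 → U2 → N5: 38+23+22+21 = 104
00 → V5 → X4 → N5 → U2: 38+23+3+21 = 85
00 → V5 → N5 → U2 → X4: 38+22+21+22 = 103
00 → V5 → N5 → X4 → U2: 38+22+3+22 = 85
00 → X4 → U2 → V5 → N5: 17+22+37+22 = 98
00 → X4 → U2 → N5 → V5: 17+22+21+22 = 82
… (10 more)
The minimum is 54.
One shortest path: 00 → U2 → X4 → N5 → V5.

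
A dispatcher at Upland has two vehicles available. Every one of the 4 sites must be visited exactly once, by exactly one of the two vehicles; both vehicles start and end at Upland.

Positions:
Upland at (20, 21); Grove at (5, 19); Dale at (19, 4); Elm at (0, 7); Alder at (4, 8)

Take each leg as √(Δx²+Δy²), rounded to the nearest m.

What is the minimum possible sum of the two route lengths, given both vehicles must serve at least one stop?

Minimum combined distance: 87 m.

There are 2^3 − 1 = 7 ways to divide the 4 stops into two non-empty groups. For each, the best each vehicle can do is its own shortest tour through its group:
  {Grove} + {Dale, Elm, Alder}: 30 + 61 = 91
  {Dale} + {Grove, Elm, Alder}: 34 + 53 = 87
  {Grove, Dale} + {Elm, Alder}: 53 + 49 = 102
  {Elm} + {Grove, Dale, Alder}: 48 + 59 = 107
  {Grove, Elm} + {Dale, Alder}: 52 + 54 = 106
  {Dale, Elm} + {Grove, Alder}: 60 + 47 = 107
  … (7 splits in total)
Best: vehicle 1 Upland → Dale → Upland = 34; vehicle 2 Upland → Grove → Elm → Alder → Upland = 53; combined 87.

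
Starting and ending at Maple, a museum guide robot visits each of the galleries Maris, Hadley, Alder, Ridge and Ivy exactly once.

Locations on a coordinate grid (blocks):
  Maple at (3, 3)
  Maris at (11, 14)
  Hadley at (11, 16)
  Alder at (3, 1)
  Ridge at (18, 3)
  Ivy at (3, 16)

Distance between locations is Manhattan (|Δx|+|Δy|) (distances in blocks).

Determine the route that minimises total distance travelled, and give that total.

There are 60 distinct closed tours to check (reversals are equivalent).
Maple - Maris - Hadley - Alder - Ridge - Ivy - Maple: 19+2+23+17+28+13 = 102
Maple - Maris - Hadley - Alder - Ivy - Ridge - Maple: 19+2+23+15+28+15 = 102
Maple - Maris - Hadley - Ridge - Alder - Ivy - Maple: 19+2+20+17+15+13 = 86
Maple - Maris - Hadley - Ridge - Ivy - Alder - Maple: 19+2+20+28+15+2 = 86
Maple - Maris - Hadley - Ivy - Alder - Ridge - Maple: 19+2+8+15+17+15 = 76
Maple - Maris - Hadley - Ivy - Ridge - Alder - Maple: 19+2+8+28+17+2 = 76
Maple - Maris - Alder - Hadley - Ridge - Ivy - Maple: 19+21+23+20+28+13 = 124
Maple - Maris - Alder - Hadley - Ivy - Ridge - Maple: 19+21+23+8+28+15 = 114
Maple - Maris - Alder - Ridge - Hadley - Ivy - Maple: 19+21+17+20+8+13 = 98
Maple - Maris - Alder - Ridge - Ivy - Hadley - Maple: 19+21+17+28+8+21 = 114
Maple - Maris - Alder - Ivy - Hadley - Ridge - Maple: 19+21+15+8+20+15 = 98
Maple - Maris - Alder - Ivy - Ridge - Hadley - Maple: 19+21+15+28+20+21 = 124
Maple - Maris - Ridge - Hadley - Alder - Ivy - Maple: 19+18+20+23+15+13 = 108
Maple - Maris - Ridge - Hadley - Ivy - Alder - Maple: 19+18+20+8+15+2 = 82
… (46 more)
Maple - Alder - Ridge - Maris - Hadley - Ivy - Maple: 2+17+18+2+8+13 = 60  ← best
The minimum is 60.
One optimal route: Maple → Alder → Ridge → Maris → Hadley → Ivy → Maple (or its reverse).

Shortest round trip = 60 blocks.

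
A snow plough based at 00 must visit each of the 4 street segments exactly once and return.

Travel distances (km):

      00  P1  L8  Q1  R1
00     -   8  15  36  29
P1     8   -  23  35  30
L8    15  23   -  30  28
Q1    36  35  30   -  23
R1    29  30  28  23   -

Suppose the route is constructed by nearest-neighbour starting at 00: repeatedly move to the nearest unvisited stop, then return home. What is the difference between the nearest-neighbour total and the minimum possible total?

12 km longer than the optimal tour.

From 00: P1=8, L8=15, R1=29, Q1=36 → choose P1 (8).
From P1: L8=23, R1=30, Q1=35 → choose L8 (23).
From L8: R1=28, Q1=30 → choose R1 (28).
From R1: Q1=23 → choose Q1 (23).
NN route 00 → P1 → L8 → R1 → Q1 → 00 costs 118.
Optimal: 00 → P1 → R1 → Q1 → L8 → 00 costs 106 (by enumerating all 12 distinct tours).
Excess = 118 − 106 = 12.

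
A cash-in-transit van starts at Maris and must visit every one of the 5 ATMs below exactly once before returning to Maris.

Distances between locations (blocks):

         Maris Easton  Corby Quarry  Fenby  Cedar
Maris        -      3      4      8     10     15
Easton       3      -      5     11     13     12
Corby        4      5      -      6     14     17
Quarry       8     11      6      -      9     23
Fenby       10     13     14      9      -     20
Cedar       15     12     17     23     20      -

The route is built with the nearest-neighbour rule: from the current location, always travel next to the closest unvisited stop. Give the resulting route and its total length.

58 blocks along Maris → Easton → Corby → Quarry → Fenby → Cedar → Maris.

From Maris: distances to unvisited — Easton=3, Corby=4, Quarry=8, Fenby=10, Cedar=15. Nearest is Easton (3).
From Easton: distances to unvisited — Corby=5, Quarry=11, Cedar=12, Fenby=13. Nearest is Corby (5).
From Corby: distances to unvisited — Quarry=6, Fenby=14, Cedar=17. Nearest is Quarry (6).
From Quarry: distances to unvisited — Fenby=9, Cedar=23. Nearest is Fenby (9).
From Fenby: distances to unvisited — Cedar=20. Nearest is Cedar (20).
Return Cedar→Maris: 15.
Total = 3 + 5 + 6 + 9 + 20 + 15 = 58.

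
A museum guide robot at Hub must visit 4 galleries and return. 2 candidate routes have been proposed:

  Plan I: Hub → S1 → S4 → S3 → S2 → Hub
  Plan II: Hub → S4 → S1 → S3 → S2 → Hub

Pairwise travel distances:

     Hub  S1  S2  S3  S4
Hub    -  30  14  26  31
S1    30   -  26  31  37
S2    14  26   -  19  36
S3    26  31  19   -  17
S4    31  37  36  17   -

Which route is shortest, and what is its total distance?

Plan I: 30 + 37 + 17 + 19 + 14 = 117
Plan II: 31 + 37 + 31 + 19 + 14 = 132

117 — Plan I is the shortest.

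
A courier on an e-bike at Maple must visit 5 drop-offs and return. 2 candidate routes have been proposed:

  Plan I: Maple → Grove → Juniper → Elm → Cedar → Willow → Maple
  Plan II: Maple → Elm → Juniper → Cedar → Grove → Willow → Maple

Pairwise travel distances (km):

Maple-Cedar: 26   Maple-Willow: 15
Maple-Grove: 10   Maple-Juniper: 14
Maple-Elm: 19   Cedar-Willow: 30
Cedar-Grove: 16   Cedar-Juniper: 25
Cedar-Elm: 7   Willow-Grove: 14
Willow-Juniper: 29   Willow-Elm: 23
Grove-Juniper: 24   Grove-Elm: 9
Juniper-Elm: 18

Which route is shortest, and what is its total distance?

Plan I: 10 + 24 + 18 + 7 + 30 + 15 = 104
Plan II: 19 + 18 + 25 + 16 + 14 + 15 = 107

Shortest is Plan I, total 104 km.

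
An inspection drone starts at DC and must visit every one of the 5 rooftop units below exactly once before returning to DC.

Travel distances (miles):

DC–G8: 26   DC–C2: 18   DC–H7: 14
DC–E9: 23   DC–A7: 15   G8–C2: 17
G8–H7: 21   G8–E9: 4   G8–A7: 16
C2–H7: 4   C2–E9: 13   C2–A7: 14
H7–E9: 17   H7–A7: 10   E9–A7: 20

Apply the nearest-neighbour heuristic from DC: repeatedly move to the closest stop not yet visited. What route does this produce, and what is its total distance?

At DC the remaining stops are H7 14, A7 15, C2 18, E9 23, G8 26; go to H7.
At H7 the remaining stops are C2 4, A7 10, E9 17, G8 21; go to C2.
At C2 the remaining stops are E9 13, A7 14, G8 17; go to E9.
At E9 the remaining stops are G8 4, A7 20; go to G8.
At G8 the remaining stops are A7 16; go to A7.
Return A7→DC: 15.
Total = 14 + 4 + 13 + 4 + 16 + 15 = 66.

Nearest-neighbour total = 66 miles; route DC → H7 → C2 → E9 → G8 → A7 → DC.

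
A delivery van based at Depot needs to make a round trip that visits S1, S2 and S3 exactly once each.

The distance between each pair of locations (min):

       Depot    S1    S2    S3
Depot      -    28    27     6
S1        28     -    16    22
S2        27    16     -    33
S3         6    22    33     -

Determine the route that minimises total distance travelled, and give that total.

Minimum total distance: 71 min.

There are 3 distinct closed tours to check (reversals are equivalent).
Depot - S1 - S2 - S3 - Depot: 28+16+33+6 = 83
Depot - S1 - S3 - S2 - Depot: 28+22+33+27 = 110
Depot - S2 - S1 - S3 - Depot: 27+16+22+6 = 71
The minimum is 71.
One optimal route: Depot → S2 → S1 → S3 → Depot (or its reverse).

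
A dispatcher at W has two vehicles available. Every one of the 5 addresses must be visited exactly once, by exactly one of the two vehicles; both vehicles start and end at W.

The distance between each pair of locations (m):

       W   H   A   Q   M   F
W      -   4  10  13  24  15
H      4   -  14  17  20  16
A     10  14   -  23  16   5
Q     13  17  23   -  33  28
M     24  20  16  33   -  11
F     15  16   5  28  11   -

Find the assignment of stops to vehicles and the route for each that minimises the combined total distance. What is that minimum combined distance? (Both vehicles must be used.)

76 m — the smallest possible combined total.

Try each way of splitting the stops between the two vehicles (each non-empty) and, for each split, find the best tour for each vehicle:
  {H} + {A, Q, M, F}: 8 + 72 = 80
  {A} + {H, Q, M, F}: 20 + 76 = 96
  {H, A} + {Q, M, F}: 28 + 72 = 100
  {Q} + {H, A, M, F}: 26 + 50 = 76
  {H, Q} + {A, M, F}: 34 + 50 = 84
  {A, Q} + {H, M, F}: 46 + 50 = 96
  … (15 splits in total)
Best: vehicle 1 W → Q → W = 26; vehicle 2 W → H → M → F → A → W = 50; combined 76.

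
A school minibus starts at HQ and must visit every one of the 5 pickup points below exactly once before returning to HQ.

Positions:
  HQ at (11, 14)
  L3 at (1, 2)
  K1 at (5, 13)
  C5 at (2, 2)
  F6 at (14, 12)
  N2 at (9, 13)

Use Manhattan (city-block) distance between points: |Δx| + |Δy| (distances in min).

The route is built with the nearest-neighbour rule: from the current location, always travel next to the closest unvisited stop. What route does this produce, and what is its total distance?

Nearest-neighbour total = 62 min; route HQ → N2 → K1 → F6 → C5 → L3 → HQ.

At HQ the remaining stops are N2 3, F6 5, K1 7, C5 21, L3 22; go to N2.
At N2 the remaining stops are K1 4, F6 6, C5 18, L3 19; go to K1.
At K1 the remaining stops are F6 10, C5 14, L3 15; go to F6.
At F6 the remaining stops are C5 22, L3 23; go to C5.
At C5 the remaining stops are L3 1; go to L3.
Return L3→HQ: 22.
Total = 3 + 4 + 10 + 22 + 1 + 22 = 62.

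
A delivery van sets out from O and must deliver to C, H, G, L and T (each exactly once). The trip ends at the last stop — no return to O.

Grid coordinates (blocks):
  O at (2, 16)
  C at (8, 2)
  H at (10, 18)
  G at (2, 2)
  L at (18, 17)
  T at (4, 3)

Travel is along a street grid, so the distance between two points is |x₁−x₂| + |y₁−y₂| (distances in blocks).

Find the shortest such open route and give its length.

Shortest open route: 49 blocks.

There are 5! = 120 possible orderings.
O → C → H → G → L → T: 20+18+24+31+28 = 121
O → C → H → G → T → L: 20+18+24+3+28 = 93
O → C → H → L → G → T: 20+18+9+31+3 = 81
O → C → H → L → T → G: 20+18+9+28+3 = 78
O → C → H → T → G → L: 20+18+21+3+31 = 93
O → C → H → T → L → G: 20+18+21+28+31 = 118
O → C → G → H → L → T: 20+6+24+9+28 = 87
O → C → G → H → T → L: 20+6+24+21+28 = 99
O → C → G → L → H → T: 20+6+31+9+21 = 87
O → C → G → L → T → H: 20+6+31+28+21 = 106
O → C → G → T → H → L: 20+6+3+21+9 = 59
O → C → G → T → L → H: 20+6+3+28+9 = 66
O → C → L → H → G → T: 20+25+9+24+3 = 81
O → C → L → H → T → G: 20+25+9+21+3 = 78
… (106 more)
O → G → T → C → H → L: 14+3+5+18+9 = 49  ← best
The minimum is 49.
One shortest path: O → G → T → C → H → L.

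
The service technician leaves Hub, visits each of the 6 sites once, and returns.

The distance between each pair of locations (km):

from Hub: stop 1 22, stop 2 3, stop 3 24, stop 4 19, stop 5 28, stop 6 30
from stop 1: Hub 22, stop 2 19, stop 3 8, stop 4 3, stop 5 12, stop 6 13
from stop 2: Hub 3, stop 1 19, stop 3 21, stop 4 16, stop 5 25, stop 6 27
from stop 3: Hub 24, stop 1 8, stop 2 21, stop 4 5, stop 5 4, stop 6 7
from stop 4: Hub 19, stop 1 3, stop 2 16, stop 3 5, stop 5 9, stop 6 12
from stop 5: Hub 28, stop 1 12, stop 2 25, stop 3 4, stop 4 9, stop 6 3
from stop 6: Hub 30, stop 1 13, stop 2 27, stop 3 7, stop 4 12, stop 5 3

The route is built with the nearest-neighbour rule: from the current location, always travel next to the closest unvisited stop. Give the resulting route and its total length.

At Hub the remaining stops are stop 2 3, stop 4 19, stop 1 22, stop 3 24, stop 5 28, stop 6 30; go to stop 2.
At stop 2 the remaining stops are stop 4 16, stop 1 19, stop 3 21, stop 5 25, stop 6 27; go to stop 4.
At stop 4 the remaining stops are stop 1 3, stop 3 5, stop 5 9, stop 6 12; go to stop 1.
At stop 1 the remaining stops are stop 3 8, stop 5 12, stop 6 13; go to stop 3.
At stop 3 the remaining stops are stop 5 4, stop 6 7; go to stop 5.
At stop 5 the remaining stops are stop 6 3; go to stop 6.
Return stop 6→Hub: 30.
Total = 3 + 16 + 3 + 8 + 4 + 3 + 30 = 67.

Total distance 67 km via the nearest-neighbour route Hub → stop 2 → stop 4 → stop 1 → stop 3 → stop 5 → stop 6 → Hub.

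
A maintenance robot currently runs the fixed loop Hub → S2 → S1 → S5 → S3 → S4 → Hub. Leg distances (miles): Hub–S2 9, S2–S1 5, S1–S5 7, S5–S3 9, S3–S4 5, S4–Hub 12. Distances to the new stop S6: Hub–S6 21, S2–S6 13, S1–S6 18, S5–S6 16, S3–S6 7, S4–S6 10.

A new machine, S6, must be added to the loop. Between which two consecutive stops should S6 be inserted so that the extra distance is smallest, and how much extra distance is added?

Insertion cost between consecutive stops i–j is d(i,S6) + d(S6,j) − d(i,j):
  between Hub and S2: 21 + 13 − 9 = 25
  between S2 and S1: 13 + 18 − 5 = 26
  between S1 and S5: 18 + 16 − 7 = 27
  between S5 and S3: 16 + 7 − 9 = 14
  between S3 and S4: 7 + 10 − 5 = 12
  between S4 and Hub: 10 + 21 − 12 = 19
Cheapest insertion is between S3 and S4, adding 12.
New total = 47 + 12 = 59.

+12 miles — insert S6 between S3 and S4.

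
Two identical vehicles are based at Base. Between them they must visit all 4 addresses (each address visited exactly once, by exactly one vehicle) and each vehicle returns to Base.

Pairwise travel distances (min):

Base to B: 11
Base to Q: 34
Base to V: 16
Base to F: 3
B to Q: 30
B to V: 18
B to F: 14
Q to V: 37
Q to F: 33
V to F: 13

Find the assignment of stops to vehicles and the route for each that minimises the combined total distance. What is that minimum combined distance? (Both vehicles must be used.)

Minimum combined distance: 100 min.

Try each way of splitting the stops between the two vehicles (each non-empty) and, for each split, find the best tour for each vehicle:
  {B} + {Q, V, F}: 22 + 87 = 109
  {Q} + {B, V, F}: 68 + 45 = 113
  {B, Q} + {V, F}: 75 + 32 = 107
  {V} + {B, Q, F}: 32 + 77 = 109
  {B, V} + {Q, F}: 45 + 70 = 115
  {Q, V} + {B, F}: 87 + 28 = 115
  … (7 splits in total)
  {B, Q, V} + {F}: 94 + 6 = 100  ← best
Best: vehicle 1 Base → B → Q → V → Base = 94; vehicle 2 Base → F → Base = 6; combined 100.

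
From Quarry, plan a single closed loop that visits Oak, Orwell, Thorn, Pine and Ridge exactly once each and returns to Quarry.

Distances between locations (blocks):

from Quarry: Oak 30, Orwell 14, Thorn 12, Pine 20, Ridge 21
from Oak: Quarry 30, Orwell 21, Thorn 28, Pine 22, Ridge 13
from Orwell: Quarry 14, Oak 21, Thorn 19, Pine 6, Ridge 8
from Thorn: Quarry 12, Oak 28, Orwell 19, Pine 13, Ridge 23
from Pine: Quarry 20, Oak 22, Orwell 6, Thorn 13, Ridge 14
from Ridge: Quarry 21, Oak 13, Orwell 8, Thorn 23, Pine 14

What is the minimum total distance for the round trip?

Shortest round trip = 82 blocks.

With 5 stops there are 5!/2 = 60 distinct round trips (a route and its reverse cost the same).
Quarry → Oak → Orwell → Thorn → Pine → Ridge → Quarry: 30+21+19+13+14+21 = 118
Quarry → Oak → Orwell → Thorn → Ridge → Pine → Quarry: 30+21+19+23+14+20 = 127
Quarry → Oak → Orwell → Pine → Thorn → Ridge → Quarry: 30+21+6+13+23+21 = 114
Quarry → Oak → Orwell → Pine → Ridge → Thorn → Quarry: 30+21+6+14+23+12 = 106
Quarry → Oak → Orwell → Ridge → Thorn → Pine → Quarry: 30+21+8+23+13+20 = 115
Quarry → Oak → Orwell → Ridge → Pine → Thorn → Quarry: 30+21+8+14+13+12 = 98
Quarry → Oak → Thorn → Orwell → Pine → Ridge → Quarry: 30+28+19+6+14+21 = 118
Quarry → Oak → Thorn → Orwell → Ridge → Pine → Quarry: 30+28+19+8+14+20 = 119
Quarry → Oak → Thorn → Pine → Orwell → Ridge → Quarry: 30+28+13+6+8+21 = 106
Quarry → Oak → Thorn → Pine → Ridge → Orwell → Quarry: 30+28+13+14+8+14 = 107
Quarry → Oak → Thorn → Ridge → Orwell → Pine → Quarry: 30+28+23+8+6+20 = 115
Quarry → Oak → Thorn → Ridge → Pine → Orwell → Quarry: 30+28+23+14+6+14 = 115
Quarry → Oak → Pine → Orwell → Thorn → Ridge → Quarry: 30+22+6+19+23+21 = 121
Quarry → Oak → Pine → Orwell → Ridge → Thorn → Quarry: 30+22+6+8+23+12 = 101
… (46 more)
Quarry → Oak → Ridge → Orwell → Pine → Thorn → Quarry: 30+13+8+6+13+12 = 82  ← best
The minimum is 82.
One optimal route: Quarry → Oak → Ridge → Orwell → Pine → Thorn → Quarry (or its reverse).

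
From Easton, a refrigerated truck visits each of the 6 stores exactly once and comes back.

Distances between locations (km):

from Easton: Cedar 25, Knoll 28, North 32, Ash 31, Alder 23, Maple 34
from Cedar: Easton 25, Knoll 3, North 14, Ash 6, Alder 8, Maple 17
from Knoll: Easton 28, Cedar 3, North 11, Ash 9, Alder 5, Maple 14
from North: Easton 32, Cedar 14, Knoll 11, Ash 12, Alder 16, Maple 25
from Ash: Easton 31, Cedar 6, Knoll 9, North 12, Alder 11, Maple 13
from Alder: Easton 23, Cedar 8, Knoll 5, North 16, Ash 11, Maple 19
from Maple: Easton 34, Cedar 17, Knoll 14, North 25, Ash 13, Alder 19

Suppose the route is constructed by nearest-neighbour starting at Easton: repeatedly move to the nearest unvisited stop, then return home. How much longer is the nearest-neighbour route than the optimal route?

From Easton: Alder=23, Cedar=25, Knoll=28, Ash=31, North=32, Maple=34 → choose Alder (23).
From Alder: Knoll=5, Cedar=8, Ash=11, North=16, Maple=19 → choose Knoll (5).
From Knoll: Cedar=3, Ash=9, North=11, Maple=14 → choose Cedar (3).
From Cedar: Ash=6, North=14, Maple=17 → choose Ash (6).
From Ash: North=12, Maple=13 → choose North (12).
From North: Maple=25 → choose Maple (25).
NN route Easton → Alder → Knoll → Cedar → Ash → North → Maple → Easton costs 108.
Optimal: Easton → Alder → Cedar → Knoll → North → Ash → Maple → Easton costs 104 (by enumerating all 360 distinct tours).
Excess = 108 − 104 = 4.

Excess over optimum: 4 km.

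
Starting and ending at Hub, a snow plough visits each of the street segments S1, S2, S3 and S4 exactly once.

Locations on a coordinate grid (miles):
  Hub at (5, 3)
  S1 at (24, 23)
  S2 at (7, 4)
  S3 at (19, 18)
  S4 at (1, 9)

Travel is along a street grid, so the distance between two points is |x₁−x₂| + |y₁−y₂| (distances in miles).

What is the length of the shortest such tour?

Hub → S1 → S2 → S3 → S4 → Hub: 39+36+26+27+10 = 138
Hub → S1 → S2 → S4 → S3 → Hub: 39+36+11+27+29 = 142
Hub → S1 → S3 → S2 → S4 → Hub: 39+10+26+11+10 = 96
Hub → S1 → S3 → S4 → S2 → Hub: 39+10+27+11+3 = 90
Hub → S1 → S4 → S2 → S3 → Hub: 39+37+11+26+29 = 142
Hub → S1 → S4 → S3 → S2 → Hub: 39+37+27+26+3 = 132
Hub → S2 → S1 → S3 → S4 → Hub: 3+36+10+27+10 = 86
Hub → S2 → S1 → S4 → S3 → Hub: 3+36+37+27+29 = 132
Hub → S2 → S3 → S1 → S4 → Hub: 3+26+10+37+10 = 86
Hub → S2 → S4 → S1 → S3 → Hub: 3+11+37+10+29 = 90
Hub → S3 → S1 → S2 → S4 → Hub: 29+10+36+11+10 = 96
Hub → S3 → S2 → S1 → S4 → Hub: 29+26+36+37+10 = 138
The minimum is 86.
One optimal route: Hub → S2 → S1 → S3 → S4 → Hub (or its reverse).

Minimum total distance: 86 miles.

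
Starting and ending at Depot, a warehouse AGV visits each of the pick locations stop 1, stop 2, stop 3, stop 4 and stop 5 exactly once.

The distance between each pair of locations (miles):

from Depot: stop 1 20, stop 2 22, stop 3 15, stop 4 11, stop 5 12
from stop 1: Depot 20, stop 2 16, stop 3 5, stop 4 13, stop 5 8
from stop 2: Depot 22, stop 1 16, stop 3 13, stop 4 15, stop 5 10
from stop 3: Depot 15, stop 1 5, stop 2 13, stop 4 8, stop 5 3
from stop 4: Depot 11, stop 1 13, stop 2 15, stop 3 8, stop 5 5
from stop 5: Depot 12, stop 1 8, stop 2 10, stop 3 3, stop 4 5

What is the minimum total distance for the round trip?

There are 60 distinct closed tours to check (reversals are equivalent).
Depot→stop 1→stop 2→stop 3→stop 4→stop 5→Depot: 20+16+13+8+5+12 = 74
Depot→stop 1→stop 2→stop 3→stop 5→stop 4→Depot: 20+16+13+3+5+11 = 68
Depot→stop 1→stop 2→stop 4→stop 3→stop 5→Depot: 20+16+15+8+3+12 = 74
Depot→stop 1→stop 2→stop 4→stop 5→stop 3→Depot: 20+16+15+5+3+15 = 74
Depot→stop 1→stop 2→stop 5→stop 3→stop 4→Depot: 20+16+10+3+8+11 = 68
Depot→stop 1→stop 2→stop 5→stop 4→stop 3→Depot: 20+16+10+5+8+15 = 74
Depot→stop 1→stop 3→stop 2→stop 4→stop 5→Depot: 20+5+13+15+5+12 = 70
Depot→stop 1→stop 3→stop 2→stop 5→stop 4→Depot: 20+5+13+10+5+11 = 64
Depot→stop 1→stop 3→stop 4→stop 2→stop 5→Depot: 20+5+8+15+10+12 = 70
Depot→stop 1→stop 3→stop 4→stop 5→stop 2→Depot: 20+5+8+5+10+22 = 70
Depot→stop 1→stop 3→stop 5→stop 2→stop 4→Depot: 20+5+3+10+15+11 = 64
Depot→stop 1→stop 3→stop 5→stop 4→stop 2→Depot: 20+5+3+5+15+22 = 70
Depot→stop 1→stop 4→stop 2→stop 3→stop 5→Depot: 20+13+15+13+3+12 = 76
Depot→stop 1→stop 4→stop 2→stop 5→stop 3→Depot: 20+13+15+10+3+15 = 76
… (46 more)
Depot→stop 2→stop 1→stop 3→stop 5→stop 4→Depot: 22+16+5+3+5+11 = 62  ← best
The minimum is 62.
One optimal route: Depot → stop 2 → stop 1 → stop 3 → stop 5 → stop 4 → Depot (or its reverse).

Minimum total distance: 62 miles.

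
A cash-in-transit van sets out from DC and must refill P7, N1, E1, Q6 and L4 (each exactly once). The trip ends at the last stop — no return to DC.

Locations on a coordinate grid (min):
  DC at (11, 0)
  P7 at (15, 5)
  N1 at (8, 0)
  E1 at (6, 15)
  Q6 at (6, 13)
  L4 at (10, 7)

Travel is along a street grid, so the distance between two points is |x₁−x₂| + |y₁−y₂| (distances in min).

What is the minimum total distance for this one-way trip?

There are 5! = 120 possible orderings.
DC - P7 - N1 - E1 - Q6 - L4: 9+12+17+2+10 = 50
DC - P7 - N1 - E1 - L4 - Q6: 9+12+17+12+10 = 60
DC - P7 - N1 - Q6 - E1 - L4: 9+12+15+2+12 = 50
DC - P7 - N1 - Q6 - L4 - E1: 9+12+15+10+12 = 58
DC - P7 - N1 - L4 - E1 - Q6: 9+12+9+12+2 = 44
DC - P7 - N1 - L4 - Q6 - E1: 9+12+9+10+2 = 42
DC - P7 - E1 - N1 - Q6 - L4: 9+19+17+15+10 = 70
DC - P7 - E1 - N1 - L4 - Q6: 9+19+17+9+10 = 64
DC - P7 - E1 - Q6 - N1 - L4: 9+19+2+15+9 = 54
DC - P7 - E1 - Q6 - L4 - N1: 9+19+2+10+9 = 49
DC - P7 - E1 - L4 - N1 - Q6: 9+19+12+9+15 = 64
DC - P7 - E1 - L4 - Q6 - N1: 9+19+12+10+15 = 65
DC - P7 - Q6 - N1 - E1 - L4: 9+17+15+17+12 = 70
DC - P7 - Q6 - N1 - L4 - E1: 9+17+15+9+12 = 62
… (106 more)
DC - N1 - P7 - L4 - Q6 - E1: 3+12+7+10+2 = 34  ← best
The minimum is 34.
One shortest path: DC → N1 → P7 → L4 → Q6 → E1.

Shortest open route: 34 min.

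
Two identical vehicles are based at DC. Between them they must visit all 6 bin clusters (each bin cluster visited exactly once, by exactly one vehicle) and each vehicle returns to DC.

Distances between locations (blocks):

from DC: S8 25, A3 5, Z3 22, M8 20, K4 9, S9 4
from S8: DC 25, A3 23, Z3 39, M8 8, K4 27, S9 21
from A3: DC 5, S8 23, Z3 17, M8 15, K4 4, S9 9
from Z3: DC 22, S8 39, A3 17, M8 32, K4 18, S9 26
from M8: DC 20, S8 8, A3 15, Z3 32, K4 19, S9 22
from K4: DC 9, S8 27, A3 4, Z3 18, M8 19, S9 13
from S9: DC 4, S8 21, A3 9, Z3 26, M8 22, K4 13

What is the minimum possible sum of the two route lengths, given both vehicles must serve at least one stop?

Check every non-empty split of the stops between the two vehicles; for each half take its own optimal tour:
  {S8} + {A3, Z3, M8, K4, S9}: 50 + 85 = 135
  {A3} + {S8, Z3, M8, K4, S9}: 10 + 92 = 102
  {S8, A3} + {Z3, M8, K4, S9}: 53 + 85 = 138
  {Z3} + {S8, A3, M8, K4, S9}: 44 + 61 = 105
  {S8, Z3} + {A3, M8, K4, S9}: 86 + 54 = 140
  {A3, Z3} + {S8, M8, K4, S9}: 44 + 61 = 105
  … (31 splits in total)
  {S8, A3, Z3, M8, K4} + {S9}: 92 + 8 = 100  ← best
Best: vehicle 1 DC → S8 → M8 → A3 → Z3 → K4 → DC = 92; vehicle 2 DC → S9 → DC = 8; combined 100.

Minimum combined distance: 100 blocks.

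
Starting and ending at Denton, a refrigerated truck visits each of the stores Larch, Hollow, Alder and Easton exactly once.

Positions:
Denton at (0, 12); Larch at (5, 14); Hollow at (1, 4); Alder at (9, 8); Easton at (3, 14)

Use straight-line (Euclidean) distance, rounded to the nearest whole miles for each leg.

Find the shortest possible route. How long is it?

Denton→Larch→Hollow→Alder→Easton→Denton: 5+11+9+8+4 = 37
Denton→Larch→Hollow→Easton→Alder→Denton: 5+11+10+8+10 = 44
Denton→Larch→Alder→Hollow→Easton→Denton: 5+7+9+10+4 = 35
Denton→Larch→Alder→Easton→Hollow→Denton: 5+7+8+10+8 = 38
Denton→Larch→Easton→Hollow→Alder→Denton: 5+2+10+9+10 = 36
Denton→Larch→Easton→Alder→Hollow→Denton: 5+2+8+9+8 = 32
Denton→Hollow→Larch→Alder→Easton→Denton: 8+11+7+8+4 = 38
Denton→Hollow→Larch→Easton→Alder→Denton: 8+11+2+8+10 = 39
Denton→Hollow→Alder→Larch→Easton→Denton: 8+9+7+2+4 = 30
Denton→Hollow→Easton→Larch→Alder→Denton: 8+10+2+7+10 = 37
Denton→Alder→Larch→Hollow→Easton→Denton: 10+7+11+10+4 = 42
Denton→Alder→Hollow→Larch→Easton→Denton: 10+9+11+2+4 = 36
The minimum is 30.
One optimal route: Denton → Hollow → Alder → Larch → Easton → Denton (or its reverse).

Shortest round trip = 30 miles.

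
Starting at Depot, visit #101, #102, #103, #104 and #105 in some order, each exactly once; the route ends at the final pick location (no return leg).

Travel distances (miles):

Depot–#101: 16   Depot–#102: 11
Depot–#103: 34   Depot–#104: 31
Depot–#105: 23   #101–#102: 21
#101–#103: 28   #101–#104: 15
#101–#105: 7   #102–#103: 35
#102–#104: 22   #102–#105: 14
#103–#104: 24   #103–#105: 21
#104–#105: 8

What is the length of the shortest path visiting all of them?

There are 5! = 120 possible orderings.
Depot → #101 → #102 → #103 → #104 → #105: 16+21+35+24+8 = 104
Depot → #101 → #102 → #103 → #105 → #104: 16+21+35+21+8 = 101
Depot → #101 → #102 → #104 → #103 → #105: 16+21+22+24+21 = 104
Depot → #101 → #102 → #104 → #105 → #103: 16+21+22+8+21 = 88
Depot → #101 → #102 → #105 → #103 → #104: 16+21+14+21+24 = 96
Depot → #101 → #102 → #105 → #104 → #103: 16+21+14+8+24 = 83
Depot → #101 → #103 → #102 → #104 → #105: 16+28+35+22+8 = 109
Depot → #101 → #103 → #102 → #105 → #104: 16+28+35+14+8 = 101
Depot → #101 → #103 → #104 → #102 → #105: 16+28+24+22+14 = 104
Depot → #101 → #103 → #104 → #105 → #102: 16+28+24+8+14 = 90
Depot → #101 → #103 → #105 → #102 → #104: 16+28+21+14+22 = 101
Depot → #101 → #103 → #105 → #104 → #102: 16+28+21+8+22 = 95
Depot → #101 → #104 → #102 → #103 → #105: 16+15+22+35+21 = 109
Depot → #101 → #104 → #102 → #105 → #103: 16+15+22+14+21 = 88
… (106 more)
Depot → #102 → #101 → #105 → #104 → #103: 11+21+7+8+24 = 71  ← best
The minimum is 71.
One shortest path: Depot → #102 → #101 → #105 → #104 → #103.

Minimum one-way distance = 71 miles.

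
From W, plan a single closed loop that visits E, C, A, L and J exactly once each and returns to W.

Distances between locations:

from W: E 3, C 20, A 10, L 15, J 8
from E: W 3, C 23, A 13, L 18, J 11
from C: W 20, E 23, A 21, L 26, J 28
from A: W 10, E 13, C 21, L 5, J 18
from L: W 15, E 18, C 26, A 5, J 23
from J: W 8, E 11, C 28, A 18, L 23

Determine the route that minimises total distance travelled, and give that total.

Shortest round trip = 83.

W→E→C→A→L→J→W: 3+23+21+5+23+8 = 83
W→E→C→A→J→L→W: 3+23+21+18+23+15 = 103
W→E→C→L→A→J→W: 3+23+26+5+18+8 = 83
W→E→C→L→J→A→W: 3+23+26+23+18+10 = 103
W→E→C→J→A→L→W: 3+23+28+18+5+15 = 92
W→E→C→J→L→A→W: 3+23+28+23+5+10 = 92
W→E→A→C→L→J→W: 3+13+21+26+23+8 = 94
W→E→A→C→J→L→W: 3+13+21+28+23+15 = 103
W→E→A→L→C→J→W: 3+13+5+26+28+8 = 83
W→E→A→L→J→C→W: 3+13+5+23+28+20 = 92
W→E→A→J→C→L→W: 3+13+18+28+26+15 = 103
W→E→A→J→L→C→W: 3+13+18+23+26+20 = 103
W→E→L→C→A→J→W: 3+18+26+21+18+8 = 94
W→E→L→C→J→A→W: 3+18+26+28+18+10 = 103
… (46 more)
The minimum is 83.
One optimal route: W → E → C → A → L → J → W (or its reverse).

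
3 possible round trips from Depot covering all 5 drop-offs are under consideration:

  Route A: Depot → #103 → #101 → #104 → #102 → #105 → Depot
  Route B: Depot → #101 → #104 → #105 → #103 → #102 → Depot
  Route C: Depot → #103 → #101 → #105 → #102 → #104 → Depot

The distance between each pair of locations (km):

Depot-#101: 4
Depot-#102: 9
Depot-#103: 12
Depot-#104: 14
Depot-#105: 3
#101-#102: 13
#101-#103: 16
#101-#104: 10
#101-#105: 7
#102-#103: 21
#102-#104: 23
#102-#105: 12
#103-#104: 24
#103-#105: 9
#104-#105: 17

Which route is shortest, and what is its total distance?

Route A: 12 + 16 + 10 + 23 + 12 + 3 = 76
Route B: 4 + 10 + 17 + 9 + 21 + 9 = 70
Route C: 12 + 16 + 7 + 12 + 23 + 14 = 84

70 km — Route B is the shortest.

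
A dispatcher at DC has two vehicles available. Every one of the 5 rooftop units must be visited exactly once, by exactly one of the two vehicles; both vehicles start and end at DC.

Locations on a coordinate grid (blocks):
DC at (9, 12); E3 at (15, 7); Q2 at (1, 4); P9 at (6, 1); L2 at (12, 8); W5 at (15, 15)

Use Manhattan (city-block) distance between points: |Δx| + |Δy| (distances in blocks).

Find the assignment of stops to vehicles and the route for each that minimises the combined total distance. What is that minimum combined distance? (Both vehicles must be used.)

66 blocks — the smallest possible combined total.

There are 2^4 − 1 = 15 ways to divide the 5 stops into two non-empty groups. For each, the best each vehicle can do is its own shortest tour through its group:
  {E3} + {Q2, P9, L2, W5}: 22 + 56 = 78
  {Q2} + {E3, P9, L2, W5}: 32 + 48 = 80
  {E3, Q2} + {P9, L2, W5}: 44 + 46 = 90
  {P9} + {E3, Q2, L2, W5}: 28 + 52 = 80
  {E3, P9} + {Q2, L2, W5}: 40 + 50 = 90
  {Q2, P9} + {E3, L2, W5}: 38 + 28 = 66
  … (15 splits in total)
Best: vehicle 1 DC → Q2 → P9 → DC = 38; vehicle 2 DC → L2 → E3 → W5 → DC = 28; combined 66.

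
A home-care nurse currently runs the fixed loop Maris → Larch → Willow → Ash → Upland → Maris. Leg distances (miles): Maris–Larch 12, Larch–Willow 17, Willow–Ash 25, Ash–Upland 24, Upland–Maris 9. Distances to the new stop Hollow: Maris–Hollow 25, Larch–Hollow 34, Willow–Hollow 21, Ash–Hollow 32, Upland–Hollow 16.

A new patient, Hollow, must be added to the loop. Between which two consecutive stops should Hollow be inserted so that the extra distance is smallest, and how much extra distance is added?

Insertion cost between consecutive stops i–j is d(i,Hollow) + d(Hollow,j) − d(i,j):
  between Maris and Larch: 25 + 34 − 12 = 47
  between Larch and Willow: 34 + 21 − 17 = 38
  between Willow and Ash: 21 + 32 − 25 = 28
  between Ash and Upland: 32 + 16 − 24 = 24
  between Upland and Maris: 16 + 25 − 9 = 32
Cheapest insertion is between Ash and Upland, adding 24.
New total = 87 + 24 = 111.

+24 miles — insert Hollow between Ash and Upland.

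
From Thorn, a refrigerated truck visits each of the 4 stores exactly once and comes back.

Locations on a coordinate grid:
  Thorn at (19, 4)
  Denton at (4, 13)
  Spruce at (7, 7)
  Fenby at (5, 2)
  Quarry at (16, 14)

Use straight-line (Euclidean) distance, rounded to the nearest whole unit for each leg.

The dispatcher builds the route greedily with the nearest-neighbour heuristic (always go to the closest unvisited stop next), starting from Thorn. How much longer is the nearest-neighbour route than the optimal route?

From Thorn: Quarry=10, Spruce=12, Fenby=14, Denton=17 → choose Quarry (10).
From Quarry: Spruce=11, Denton=12, Fenby=16 → choose Spruce (11).
From Spruce: Fenby=5, Denton=7 → choose Fenby (5).
From Fenby: Denton=11 → choose Denton (11).
NN route Thorn → Quarry → Spruce → Fenby → Denton → Thorn costs 54.
Optimal: Thorn → Fenby → Spruce → Denton → Quarry → Thorn costs 48 (by enumerating all 12 distinct tours).
Excess = 54 − 48 = 6.

6 longer than the optimal tour.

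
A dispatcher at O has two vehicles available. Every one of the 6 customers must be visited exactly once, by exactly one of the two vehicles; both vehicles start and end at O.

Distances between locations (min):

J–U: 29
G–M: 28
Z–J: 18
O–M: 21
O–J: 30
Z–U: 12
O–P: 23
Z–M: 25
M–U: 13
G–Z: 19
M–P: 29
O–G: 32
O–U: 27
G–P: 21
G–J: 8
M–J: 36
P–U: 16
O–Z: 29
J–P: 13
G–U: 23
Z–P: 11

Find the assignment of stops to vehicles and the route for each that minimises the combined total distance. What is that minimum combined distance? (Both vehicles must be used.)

Minimum combined distance: 144 min.

There are 2^5 − 1 = 31 ways to divide the 6 stops into two non-empty groups. For each, the best each vehicle can do is its own shortest tour through its group:
  {G} + {Z, M, J, P, U}: 64 + 100 = 164
  {Z} + {G, M, J, P, U}: 58 + 101 = 159
  {G, Z} + {M, J, P, U}: 80 + 93 = 173
  {M} + {G, Z, J, P, U}: 42 + 102 = 144
  {G, M} + {Z, J, P, U}: 81 + 93 = 174
  {Z, M} + {G, J, P, U}: 75 + 94 = 169
  … (31 splits in total)
Best: vehicle 1 O → M → O = 42; vehicle 2 O → P → J → G → Z → U → O = 102; combined 144.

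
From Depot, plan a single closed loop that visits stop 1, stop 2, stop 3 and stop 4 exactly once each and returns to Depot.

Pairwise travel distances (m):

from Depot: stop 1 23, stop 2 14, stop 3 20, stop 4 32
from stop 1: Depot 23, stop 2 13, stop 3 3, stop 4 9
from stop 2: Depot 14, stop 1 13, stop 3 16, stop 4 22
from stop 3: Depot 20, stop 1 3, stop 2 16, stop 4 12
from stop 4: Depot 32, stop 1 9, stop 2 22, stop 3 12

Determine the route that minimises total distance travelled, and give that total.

Minimum total distance: 68 m.

Depot→stop 1→stop 2→stop 3→stop 4→Depot: 23+13+16+12+32 = 96
Depot→stop 1→stop 2→stop 4→stop 3→Depot: 23+13+22+12+20 = 90
Depot→stop 1→stop 3→stop 2→stop 4→Depot: 23+3+16+22+32 = 96
Depot→stop 1→stop 3→stop 4→stop 2→Depot: 23+3+12+22+14 = 74
Depot→stop 1→stop 4→stop 2→stop 3→Depot: 23+9+22+16+20 = 90
Depot→stop 1→stop 4→stop 3→stop 2→Depot: 23+9+12+16+14 = 74
Depot→stop 2→stop 1→stop 3→stop 4→Depot: 14+13+3+12+32 = 74
Depot→stop 2→stop 1→stop 4→stop 3→Depot: 14+13+9+12+20 = 68
Depot→stop 2→stop 3→stop 1→stop 4→Depot: 14+16+3+9+32 = 74
Depot→stop 2→stop 4→stop 1→stop 3→Depot: 14+22+9+3+20 = 68
Depot→stop 3→stop 1→stop 2→stop 4→Depot: 20+3+13+22+32 = 90
Depot→stop 3→stop 2→stop 1→stop 4→Depot: 20+16+13+9+32 = 90
The minimum is 68.
One optimal route: Depot → stop 2 → stop 1 → stop 4 → stop 3 → Depot (or its reverse).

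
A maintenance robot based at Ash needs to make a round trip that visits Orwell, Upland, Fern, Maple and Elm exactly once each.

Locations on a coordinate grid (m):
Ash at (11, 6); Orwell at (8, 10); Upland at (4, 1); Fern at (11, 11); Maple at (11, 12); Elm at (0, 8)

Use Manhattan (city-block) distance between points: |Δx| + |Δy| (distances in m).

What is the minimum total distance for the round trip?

44 m — the shortest possible round trip.

Ash-Orwell-Upland-Fern-Maple-Elm-Ash: 7+13+17+1+15+13 = 66
Ash-Orwell-Upland-Fern-Elm-Maple-Ash: 7+13+17+14+15+6 = 72
Ash-Orwell-Upland-Maple-Fern-Elm-Ash: 7+13+18+1+14+13 = 66
Ash-Orwell-Upland-Maple-Elm-Fern-Ash: 7+13+18+15+14+5 = 72
Ash-Orwell-Upland-Elm-Fern-Maple-Ash: 7+13+11+14+1+6 = 52
Ash-Orwell-Upland-Elm-Maple-Fern-Ash: 7+13+11+15+1+5 = 52
Ash-Orwell-Fern-Upland-Maple-Elm-Ash: 7+4+17+18+15+13 = 74
Ash-Orwell-Fern-Upland-Elm-Maple-Ash: 7+4+17+11+15+6 = 60
Ash-Orwell-Fern-Maple-Upland-Elm-Ash: 7+4+1+18+11+13 = 54
Ash-Orwell-Fern-Maple-Elm-Upland-Ash: 7+4+1+15+11+12 = 50
Ash-Orwell-Fern-Elm-Upland-Maple-Ash: 7+4+14+11+18+6 = 60
Ash-Orwell-Fern-Elm-Maple-Upland-Ash: 7+4+14+15+18+12 = 70
Ash-Orwell-Maple-Upland-Fern-Elm-Ash: 7+5+18+17+14+13 = 74
Ash-Orwell-Maple-Upland-Elm-Fern-Ash: 7+5+18+11+14+5 = 60
… (46 more)
Ash-Upland-Elm-Orwell-Fern-Maple-Ash: 12+11+10+4+1+6 = 44  ← best
The minimum is 44.
One optimal route: Ash → Upland → Elm → Orwell → Fern → Maple → Ash (or its reverse).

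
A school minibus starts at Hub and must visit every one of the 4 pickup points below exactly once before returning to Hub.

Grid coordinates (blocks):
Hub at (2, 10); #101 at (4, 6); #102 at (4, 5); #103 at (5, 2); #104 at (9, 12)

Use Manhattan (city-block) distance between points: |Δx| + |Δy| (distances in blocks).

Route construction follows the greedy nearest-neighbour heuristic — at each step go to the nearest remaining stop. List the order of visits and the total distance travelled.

From Hub: distances to unvisited — #101=6, #102=7, #104=9, #103=11. Nearest is #101 (6).
From #101: distances to unvisited — #102=1, #103=5, #104=11. Nearest is #102 (1).
From #102: distances to unvisited — #103=4, #104=12. Nearest is #103 (4).
From #103: distances to unvisited — #104=14. Nearest is #104 (14).
Return #104→Hub: 9.
Total = 6 + 1 + 4 + 14 + 9 = 34.

Nearest-neighbour total = 34 blocks; route Hub → #101 → #102 → #103 → #104 → Hub.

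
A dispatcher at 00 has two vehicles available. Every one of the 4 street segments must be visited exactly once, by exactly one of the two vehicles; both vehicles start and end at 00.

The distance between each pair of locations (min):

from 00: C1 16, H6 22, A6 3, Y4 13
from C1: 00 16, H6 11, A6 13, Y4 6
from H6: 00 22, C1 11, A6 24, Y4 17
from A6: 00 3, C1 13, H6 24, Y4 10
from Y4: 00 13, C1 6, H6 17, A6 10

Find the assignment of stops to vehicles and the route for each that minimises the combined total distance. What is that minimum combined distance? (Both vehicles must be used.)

Try each way of splitting the stops between the two vehicles (each non-empty) and, for each split, find the best tour for each vehicle:
  {C1} + {H6, A6, Y4}: 32 + 52 = 84
  {H6} + {C1, A6, Y4}: 44 + 35 = 79
  {C1, H6} + {A6, Y4}: 49 + 26 = 75
  {A6} + {C1, H6, Y4}: 6 + 52 = 58
  {C1, A6} + {H6, Y4}: 32 + 52 = 84
  {H6, A6} + {C1, Y4}: 49 + 35 = 84
  … (7 splits in total)
Best: vehicle 1 00 → A6 → 00 = 6; vehicle 2 00 → H6 → C1 → Y4 → 00 = 52; combined 58.

58 min — the smallest possible combined total.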